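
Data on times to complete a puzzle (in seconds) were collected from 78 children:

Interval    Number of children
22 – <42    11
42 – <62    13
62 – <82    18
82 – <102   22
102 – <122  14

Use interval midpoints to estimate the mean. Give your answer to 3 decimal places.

Midpoints: 32, 52, 72, 92, 112
Σfm = 11×32 + 13×52 + 18×72 + 22×92 + 14×112 = 5916
n = Σf = 78
Mean = 5916 / 78 = 75.8462

75.846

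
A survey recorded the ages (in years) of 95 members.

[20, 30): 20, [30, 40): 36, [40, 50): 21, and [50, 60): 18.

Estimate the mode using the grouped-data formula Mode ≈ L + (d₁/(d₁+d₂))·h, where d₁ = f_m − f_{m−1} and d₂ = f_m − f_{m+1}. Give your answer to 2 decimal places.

Modal class: [30, 40) (highest frequency 36).
d₁ = 36 − 20 = 16, d₂ = 36 − 21 = 15
Mode ≈ 30 + (16/(16+15)) × 10 = 30 + 5.1613 = 35.1613

35.16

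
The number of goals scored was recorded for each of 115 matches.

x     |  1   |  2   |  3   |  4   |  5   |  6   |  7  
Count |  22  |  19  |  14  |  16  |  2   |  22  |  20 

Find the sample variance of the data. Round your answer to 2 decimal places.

Values: 1, 2, 3, 4, 5, 6, 7
n = 115, Σfx = 448, mean = 3.8957
Σfx² = 2302
Σf(x − x̄)² = Σfx² − (Σfx)²/n = 2302 − 448²/115 = 556.7478
Sample variance = 556.7478 / 114 = 4.8838

4.88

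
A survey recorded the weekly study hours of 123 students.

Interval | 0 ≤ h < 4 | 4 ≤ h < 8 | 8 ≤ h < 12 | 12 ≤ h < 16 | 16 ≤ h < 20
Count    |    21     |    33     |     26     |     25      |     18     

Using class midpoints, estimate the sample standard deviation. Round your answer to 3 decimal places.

Midpoints: 2, 6, 10, 14, 18
n = 123, Σfm = 1174, mean = 9.5447
Σfm² = 14604
Σf(m − x̄)² = Σfm² − (Σfm)²/n = 14604 − 1174²/123 = 3398.5041
Sample variance = 3398.5041 / 122 = 27.8566
Standard deviation = √27.8566 = 5.2779

5.278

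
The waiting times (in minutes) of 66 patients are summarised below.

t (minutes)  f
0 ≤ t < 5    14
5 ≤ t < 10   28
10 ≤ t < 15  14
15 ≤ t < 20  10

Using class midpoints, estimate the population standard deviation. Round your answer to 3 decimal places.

Midpoints: 2.5, 7.5, 12.5, 17.5
n = 66, Σfm = 595, mean = 9.0152
Σfm² = 6912.5
Σf(m − x̄)² = Σfm² − (Σfm)²/n = 6912.5 − 595²/66 = 1548.4848
Population variance = 1548.4848 / 66 = 23.4619
Standard deviation = √23.4619 = 4.8437

4.844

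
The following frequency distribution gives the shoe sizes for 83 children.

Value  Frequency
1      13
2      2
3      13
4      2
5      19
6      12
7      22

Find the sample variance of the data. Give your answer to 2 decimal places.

Values: 1, 2, 3, 4, 5, 6, 7
n = 83, Σfx = 385, mean = 4.6386
Σfx² = 2155
Σf(x − x̄)² = Σfx² − (Σfx)²/n = 2155 − 385²/83 = 369.1566
Sample variance = 369.1566 / 82 = 4.5019

4.50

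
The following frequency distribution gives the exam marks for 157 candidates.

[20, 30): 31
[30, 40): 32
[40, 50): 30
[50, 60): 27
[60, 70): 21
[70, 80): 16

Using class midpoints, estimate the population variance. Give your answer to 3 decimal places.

259.637

Midpoints: 25, 35, 45, 55, 65, 75
n = 157, Σfm = 7295, mean = 46.4650
Σfm² = 379725
Σf(m − x̄)² = Σfm² − (Σfm)²/n = 379725 − 7295²/157 = 40763.0573
Population variance = 40763.0573 / 157 = 259.6373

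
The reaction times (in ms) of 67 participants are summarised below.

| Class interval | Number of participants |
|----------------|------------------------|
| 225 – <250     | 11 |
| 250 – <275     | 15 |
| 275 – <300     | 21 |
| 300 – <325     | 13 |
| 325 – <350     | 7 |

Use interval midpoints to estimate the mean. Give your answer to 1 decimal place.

Midpoints: 237.5, 262.5, 287.5, 312.5, 337.5
Σfm = 11×237.5 + 15×262.5 + 21×287.5 + 13×312.5 + 7×337.5 = 19012.5
n = Σf = 67
Mean = 19012.5 / 67 = 283.7687

283.8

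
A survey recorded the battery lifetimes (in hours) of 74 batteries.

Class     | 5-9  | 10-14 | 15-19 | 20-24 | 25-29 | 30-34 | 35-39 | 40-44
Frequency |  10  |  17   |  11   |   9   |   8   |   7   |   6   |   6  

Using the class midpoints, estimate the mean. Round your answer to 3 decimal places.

21.257

Midpoints: 7, 12, 17, 22, 27, 32, 37, 42
Σfm = 10×7 + 17×12 + 11×17 + 9×22 + 8×27 + 7×32 + 6×37 + 6×42 = 1573
n = Σf = 74
Mean = 1573 / 74 = 21.2568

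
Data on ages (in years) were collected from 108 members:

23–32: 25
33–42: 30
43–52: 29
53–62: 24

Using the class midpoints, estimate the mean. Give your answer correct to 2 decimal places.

42.31

Midpoints: 27.5, 37.5, 47.5, 57.5
Σfm = 25×27.5 + 30×37.5 + 29×47.5 + 24×57.5 = 4570
n = Σf = 108
Mean = 4570 / 108 = 42.3148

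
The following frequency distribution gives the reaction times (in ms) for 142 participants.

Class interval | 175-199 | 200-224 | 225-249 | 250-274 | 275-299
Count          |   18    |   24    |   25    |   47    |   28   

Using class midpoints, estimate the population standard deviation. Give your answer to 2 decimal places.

Midpoints: 187, 212, 237, 262, 287
n = 142, Σfm = 34729, mean = 244.5704
Σfm² = 8644923
Σf(m − x̄)² = Σfm² − (Σfm)²/n = 8644923 − 34729²/142 = 151236.7958
Population variance = 151236.7958 / 142 = 1065.0479
Standard deviation = √1065.0479 = 32.6351

32.64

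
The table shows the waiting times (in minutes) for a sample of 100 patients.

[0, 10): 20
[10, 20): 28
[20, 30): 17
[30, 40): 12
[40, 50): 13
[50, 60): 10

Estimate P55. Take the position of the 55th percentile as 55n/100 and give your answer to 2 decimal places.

24.12

Cumulative frequencies: 20, 48, 65, 77, 90, 100
n = 100; position = 55n/100 = 55.
This falls in the class [20, 30): L = 20, F = 48, f = 17, h = 10.
55th percentile ≈ 20 + ((55 − 48) / 17) × 10 = 24.1176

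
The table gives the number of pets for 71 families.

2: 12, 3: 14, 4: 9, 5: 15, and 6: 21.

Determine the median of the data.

5

Cumulative frequencies: 12, 26, 35, 50, 71
n = 71, so the median is the value in position (n+1)/2 = 36.
Position 36 falls at value 5.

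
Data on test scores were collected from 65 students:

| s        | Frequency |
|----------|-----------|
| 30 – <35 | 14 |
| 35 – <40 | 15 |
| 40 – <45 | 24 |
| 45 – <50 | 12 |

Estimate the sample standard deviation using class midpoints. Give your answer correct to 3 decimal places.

Midpoints: 32.5, 37.5, 42.5, 47.5
n = 65, Σfm = 2607.5, mean = 40.1154
Σfm² = 106306.25
Σf(m − x̄)² = Σfm² − (Σfm)²/n = 106306.25 − 2607.5²/65 = 1705.3846
Sample variance = 1705.3846 / 64 = 26.6466
Standard deviation = √26.6466 = 5.1620

5.162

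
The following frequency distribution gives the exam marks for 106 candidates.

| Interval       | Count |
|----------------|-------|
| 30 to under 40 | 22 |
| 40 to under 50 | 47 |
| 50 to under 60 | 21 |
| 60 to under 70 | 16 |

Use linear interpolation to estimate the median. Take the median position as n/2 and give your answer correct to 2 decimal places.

46.60

Cumulative frequencies: 22, 69, 90, 106
n = 106; position = n/2 = 53.
This falls in the class 40 to under 50: L = 40, F = 22, f = 47, h = 10.
Median ≈ 40 + ((53 − 22) / 47) × 10 = 46.5957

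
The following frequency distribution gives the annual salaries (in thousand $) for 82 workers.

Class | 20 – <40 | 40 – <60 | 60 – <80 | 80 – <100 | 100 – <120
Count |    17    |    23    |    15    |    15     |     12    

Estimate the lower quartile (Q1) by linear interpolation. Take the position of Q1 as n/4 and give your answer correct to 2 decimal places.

43.04

Cumulative frequencies: 17, 40, 55, 70, 82
n = 82; position = n/4 = 20.5.
This falls in the class 40 – <60: L = 40, F = 17, f = 23, h = 20.
Lower quartile ≈ 40 + ((20.5 − 17) / 23) × 20 = 43.0435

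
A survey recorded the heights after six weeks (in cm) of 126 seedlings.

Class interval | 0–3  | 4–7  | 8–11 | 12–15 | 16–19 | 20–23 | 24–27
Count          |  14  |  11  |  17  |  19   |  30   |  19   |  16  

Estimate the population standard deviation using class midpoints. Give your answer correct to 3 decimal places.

7.366

Midpoints: 1.5, 5.5, 9.5, 13.5, 17.5, 21.5, 25.5
n = 126, Σfm = 1841, mean = 14.6111
Σfm² = 33735.5
Σf(m − x̄)² = Σfm² − (Σfm)²/n = 33735.5 − 1841²/126 = 6836.4444
Population variance = 6836.4444 / 126 = 54.2575
Standard deviation = √54.2575 = 7.3660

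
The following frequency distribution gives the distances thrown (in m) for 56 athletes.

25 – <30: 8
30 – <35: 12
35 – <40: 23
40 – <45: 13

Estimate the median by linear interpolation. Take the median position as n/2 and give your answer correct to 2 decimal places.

Cumulative frequencies: 8, 20, 43, 56
n = 56; position = n/2 = 28.
This falls in the class 35 – <40: L = 35, F = 20, f = 23, h = 5.
Median ≈ 35 + ((28 − 20) / 23) × 5 = 36.7391

36.74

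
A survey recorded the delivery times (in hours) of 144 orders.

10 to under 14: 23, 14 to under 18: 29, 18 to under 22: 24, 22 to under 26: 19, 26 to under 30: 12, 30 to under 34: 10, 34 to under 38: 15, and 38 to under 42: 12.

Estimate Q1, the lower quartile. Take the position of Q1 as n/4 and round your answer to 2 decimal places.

Cumulative frequencies: 23, 52, 76, 95, 107, 117, 132, 144
n = 144; position = n/4 = 36.
This falls in the class 14 to under 18: L = 14, F = 23, f = 29, h = 4.
Lower quartile ≈ 14 + ((36 − 23) / 29) × 4 = 15.7931

15.79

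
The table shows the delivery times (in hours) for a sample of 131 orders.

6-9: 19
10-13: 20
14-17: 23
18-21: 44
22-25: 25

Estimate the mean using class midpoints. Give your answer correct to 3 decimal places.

16.599

Midpoints: 7.5, 11.5, 15.5, 19.5, 23.5
Σfm = 19×7.5 + 20×11.5 + 23×15.5 + 44×19.5 + 25×23.5 = 2174.5
n = Σf = 131
Mean = 2174.5 / 131 = 16.5992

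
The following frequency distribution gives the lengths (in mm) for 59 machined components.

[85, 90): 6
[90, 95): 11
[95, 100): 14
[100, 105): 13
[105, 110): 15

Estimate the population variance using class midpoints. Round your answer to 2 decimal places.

42.89

Midpoints: 87.5, 92.5, 97.5, 102.5, 107.5
n = 59, Σfm = 5852.5, mean = 99.1949
Σfm² = 583068.75
Σf(m − x̄)² = Σfm² − (Σfm)²/n = 583068.75 − 5852.5²/59 = 2530.5085
Population variance = 2530.5085 / 59 = 42.8900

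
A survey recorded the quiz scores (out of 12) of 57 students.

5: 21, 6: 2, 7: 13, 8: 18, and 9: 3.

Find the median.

7

Cumulative frequencies: 21, 23, 36, 54, 57
n = 57, so the median is the value in position (n+1)/2 = 29.
Position 29 falls at value 7.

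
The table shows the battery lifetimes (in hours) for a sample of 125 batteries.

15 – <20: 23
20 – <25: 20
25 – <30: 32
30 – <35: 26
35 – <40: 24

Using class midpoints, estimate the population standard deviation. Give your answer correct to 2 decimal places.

6.83

Midpoints: 17.5, 22.5, 27.5, 32.5, 37.5
n = 125, Σfm = 3477.5, mean = 27.8200
Σfm² = 102581.25
Σf(m − x̄)² = Σfm² − (Σfm)²/n = 102581.25 − 3477.5²/125 = 5837.2000
Population variance = 5837.2000 / 125 = 46.6976
Standard deviation = √46.6976 = 6.8336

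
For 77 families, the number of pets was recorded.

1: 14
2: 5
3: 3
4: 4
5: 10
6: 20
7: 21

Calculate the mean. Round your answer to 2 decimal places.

4.75

Values: 1, 2, 3, 4, 5, 6, 7
Σfx = 14×1 + 5×2 + 3×3 + 4×4 + 10×5 + 20×6 + 21×7 = 366
n = Σf = 77
Mean = 366 / 77 = 4.7532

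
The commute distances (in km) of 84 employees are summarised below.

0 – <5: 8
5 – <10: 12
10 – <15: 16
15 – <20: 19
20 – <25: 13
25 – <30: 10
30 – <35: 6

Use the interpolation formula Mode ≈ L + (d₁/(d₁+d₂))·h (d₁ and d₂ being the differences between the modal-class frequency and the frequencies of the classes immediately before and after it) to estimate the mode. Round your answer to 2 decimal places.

16.67

Modal class: 15 – <20 (highest frequency 19).
d₁ = 19 − 16 = 3, d₂ = 19 − 13 = 6
Mode ≈ 15 + (3/(3+6)) × 5 = 15 + 1.6667 = 16.6667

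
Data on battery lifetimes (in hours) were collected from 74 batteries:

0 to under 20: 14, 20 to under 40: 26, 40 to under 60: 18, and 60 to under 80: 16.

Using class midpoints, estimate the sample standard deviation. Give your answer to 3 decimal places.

Midpoints: 10, 30, 50, 70
n = 74, Σfm = 2940, mean = 39.7297
Σfm² = 148200
Σf(m − x̄)² = Σfm² − (Σfm)²/n = 148200 − 2940²/74 = 31394.5946
Sample variance = 31394.5946 / 73 = 430.0629
Standard deviation = √430.0629 = 20.7380

20.738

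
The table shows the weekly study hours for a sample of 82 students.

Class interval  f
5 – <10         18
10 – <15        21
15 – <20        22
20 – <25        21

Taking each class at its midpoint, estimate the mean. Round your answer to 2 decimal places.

15.30

Midpoints: 7.5, 12.5, 17.5, 22.5
Σfm = 18×7.5 + 21×12.5 + 22×17.5 + 21×22.5 = 1255
n = Σf = 82
Mean = 1255 / 82 = 15.3049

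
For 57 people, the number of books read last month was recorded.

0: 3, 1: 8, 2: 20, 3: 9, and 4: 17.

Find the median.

Cumulative frequencies: 3, 11, 31, 40, 57
n = 57, so the median is the value in position (n+1)/2 = 29.
Position 29 falls at value 2.

2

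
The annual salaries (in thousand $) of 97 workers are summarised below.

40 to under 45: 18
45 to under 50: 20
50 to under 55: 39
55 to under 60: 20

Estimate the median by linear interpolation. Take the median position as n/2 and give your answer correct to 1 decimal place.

Cumulative frequencies: 18, 38, 77, 97
n = 97; position = n/2 = 48.5.
This falls in the class 50 to under 55: L = 50, F = 38, f = 39, h = 5.
Median ≈ 50 + ((48.5 − 38) / 39) × 5 = 51.3462

51.3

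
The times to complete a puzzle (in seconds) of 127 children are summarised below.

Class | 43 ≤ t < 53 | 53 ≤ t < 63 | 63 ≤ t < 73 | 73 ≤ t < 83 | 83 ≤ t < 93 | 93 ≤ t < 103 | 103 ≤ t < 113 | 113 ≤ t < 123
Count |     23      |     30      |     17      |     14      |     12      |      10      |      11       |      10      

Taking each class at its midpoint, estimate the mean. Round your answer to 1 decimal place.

74.8

Midpoints: 48, 58, 68, 78, 88, 98, 108, 118
Σfm = 23×48 + 30×58 + 17×68 + 14×78 + 12×88 + 10×98 + 11×108 + 10×118 = 9496
n = Σf = 127
Mean = 9496 / 127 = 74.7717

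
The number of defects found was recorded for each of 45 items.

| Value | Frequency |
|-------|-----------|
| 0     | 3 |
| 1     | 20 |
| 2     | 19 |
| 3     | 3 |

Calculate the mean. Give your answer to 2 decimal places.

1.49

Values: 0, 1, 2, 3
Σfx = 3×0 + 20×1 + 19×2 + 3×3 = 67
n = Σf = 45
Mean = 67 / 45 = 1.4889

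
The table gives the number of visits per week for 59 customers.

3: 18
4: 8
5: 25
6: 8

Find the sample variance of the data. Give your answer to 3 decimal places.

Values: 3, 4, 5, 6
n = 59, Σfx = 259, mean = 4.3898
Σfx² = 1203
Σf(x − x̄)² = Σfx² − (Σfx)²/n = 1203 − 259²/59 = 66.0339
Sample variance = 66.0339 / 58 = 1.1385

1.139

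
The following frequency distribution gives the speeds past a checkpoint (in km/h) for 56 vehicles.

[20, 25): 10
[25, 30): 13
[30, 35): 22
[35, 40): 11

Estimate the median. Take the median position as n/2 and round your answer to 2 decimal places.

Cumulative frequencies: 10, 23, 45, 56
n = 56; position = n/2 = 28.
This falls in the class [30, 35): L = 30, F = 23, f = 22, h = 5.
Median ≈ 30 + ((28 − 23) / 22) × 5 = 31.1364

31.14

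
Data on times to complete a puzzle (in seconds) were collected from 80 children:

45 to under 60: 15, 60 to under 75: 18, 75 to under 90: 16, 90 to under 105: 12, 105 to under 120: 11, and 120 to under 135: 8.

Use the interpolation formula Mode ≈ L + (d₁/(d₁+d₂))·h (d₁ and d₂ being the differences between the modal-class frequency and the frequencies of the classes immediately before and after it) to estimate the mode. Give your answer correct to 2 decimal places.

Modal class: 60 to under 75 (highest frequency 18).
d₁ = 18 − 15 = 3, d₂ = 18 − 16 = 2
Mode ≈ 60 + (3/(3+2)) × 15 = 60 + 9.0000 = 69.0000

69.00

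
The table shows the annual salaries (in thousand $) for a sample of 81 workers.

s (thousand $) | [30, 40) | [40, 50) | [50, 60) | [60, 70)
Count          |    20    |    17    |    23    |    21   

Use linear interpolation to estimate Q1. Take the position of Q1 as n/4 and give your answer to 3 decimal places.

40.147

Cumulative frequencies: 20, 37, 60, 81
n = 81; position = n/4 = 20.25.
This falls in the class [40, 50): L = 40, F = 20, f = 17, h = 10.
Lower quartile ≈ 40 + ((20.25 − 20) / 17) × 10 = 40.1471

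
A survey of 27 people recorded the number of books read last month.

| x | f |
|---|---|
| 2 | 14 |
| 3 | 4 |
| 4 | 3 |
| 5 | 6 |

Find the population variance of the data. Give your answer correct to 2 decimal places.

1.52

Values: 2, 3, 4, 5
n = 27, Σfx = 82, mean = 3.0370
Σfx² = 290
Σf(x − x̄)² = Σfx² − (Σfx)²/n = 290 − 82²/27 = 40.9630
Population variance = 40.9630 / 27 = 1.5171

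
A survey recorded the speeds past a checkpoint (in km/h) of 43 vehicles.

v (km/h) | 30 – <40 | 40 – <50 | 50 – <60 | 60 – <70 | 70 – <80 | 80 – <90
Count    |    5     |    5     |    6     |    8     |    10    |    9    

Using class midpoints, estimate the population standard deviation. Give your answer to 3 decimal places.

Midpoints: 35, 45, 55, 65, 75, 85
n = 43, Σfm = 2765, mean = 64.3023
Σfm² = 189475
Σf(m − x̄)² = Σfm² − (Σfm)²/n = 189475 − 2765²/43 = 11679.0698
Population variance = 11679.0698 / 43 = 271.6063
Standard deviation = √271.6063 = 16.4805

16.480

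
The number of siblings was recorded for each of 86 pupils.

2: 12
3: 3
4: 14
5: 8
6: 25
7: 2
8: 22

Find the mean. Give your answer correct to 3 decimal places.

Values: 2, 3, 4, 5, 6, 7, 8
Σfx = 12×2 + 3×3 + 14×4 + 8×5 + 25×6 + 2×7 + 22×8 = 469
n = Σf = 86
Mean = 469 / 86 = 5.4535

5.453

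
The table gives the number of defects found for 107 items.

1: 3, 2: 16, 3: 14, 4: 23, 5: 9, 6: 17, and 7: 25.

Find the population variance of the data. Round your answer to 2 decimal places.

Values: 1, 2, 3, 4, 5, 6, 7
n = 107, Σfx = 491, mean = 4.5888
Σfx² = 2623
Σf(x − x̄)² = Σfx² − (Σfx)²/n = 2623 − 491²/107 = 369.9065
Population variance = 369.9065 / 107 = 3.4571

3.46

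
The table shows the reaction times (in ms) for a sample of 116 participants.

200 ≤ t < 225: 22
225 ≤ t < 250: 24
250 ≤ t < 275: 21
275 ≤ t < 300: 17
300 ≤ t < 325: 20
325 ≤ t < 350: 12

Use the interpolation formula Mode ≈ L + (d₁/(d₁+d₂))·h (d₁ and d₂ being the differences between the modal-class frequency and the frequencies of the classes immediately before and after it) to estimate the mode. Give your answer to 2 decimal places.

Modal class: 225 ≤ t < 250 (highest frequency 24).
d₁ = 24 − 22 = 2, d₂ = 24 − 21 = 3
Mode ≈ 225 + (2/(2+3)) × 25 = 225 + 10.0000 = 235.0000

235.00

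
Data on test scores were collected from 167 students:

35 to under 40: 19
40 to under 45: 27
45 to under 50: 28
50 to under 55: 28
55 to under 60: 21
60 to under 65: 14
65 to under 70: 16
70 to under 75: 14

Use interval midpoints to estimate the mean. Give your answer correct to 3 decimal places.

52.919

Midpoints: 37.5, 42.5, 47.5, 52.5, 57.5, 62.5, 67.5, 72.5
Σfm = 19×37.5 + 27×42.5 + 28×47.5 + 28×52.5 + 21×57.5 + 14×62.5 + 16×67.5 + 14×72.5 = 8837.5
n = Σf = 167
Mean = 8837.5 / 167 = 52.9192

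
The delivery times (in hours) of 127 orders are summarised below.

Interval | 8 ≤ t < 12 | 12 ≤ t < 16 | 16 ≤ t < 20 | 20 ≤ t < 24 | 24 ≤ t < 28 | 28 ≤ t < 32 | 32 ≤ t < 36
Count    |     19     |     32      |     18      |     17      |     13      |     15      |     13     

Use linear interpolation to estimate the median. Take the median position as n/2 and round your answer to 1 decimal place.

18.8

Cumulative frequencies: 19, 51, 69, 86, 99, 114, 127
n = 127; position = n/2 = 63.5.
This falls in the class 16 ≤ t < 20: L = 16, F = 51, f = 18, h = 4.
Median ≈ 16 + ((63.5 − 51) / 18) × 4 = 18.7778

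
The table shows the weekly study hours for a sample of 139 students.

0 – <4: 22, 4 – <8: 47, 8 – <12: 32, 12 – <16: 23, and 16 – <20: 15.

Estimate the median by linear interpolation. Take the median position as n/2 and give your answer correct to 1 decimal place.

Cumulative frequencies: 22, 69, 101, 124, 139
n = 139; position = n/2 = 69.5.
This falls in the class 8 – <12: L = 8, F = 69, f = 32, h = 4.
Median ≈ 8 + ((69.5 − 69) / 32) × 4 = 8.0625

8.1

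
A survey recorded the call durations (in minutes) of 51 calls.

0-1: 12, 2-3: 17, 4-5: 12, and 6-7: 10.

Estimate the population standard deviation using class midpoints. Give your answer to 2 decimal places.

Midpoints: 0.5, 2.5, 4.5, 6.5
n = 51, Σfm = 167.5, mean = 3.2843
Σfm² = 774.75
Σf(m − x̄)² = Σfm² − (Σfm)²/n = 774.75 − 167.5²/51 = 224.6275
Population variance = 224.6275 / 51 = 4.4045
Standard deviation = √4.4045 = 2.0987

2.10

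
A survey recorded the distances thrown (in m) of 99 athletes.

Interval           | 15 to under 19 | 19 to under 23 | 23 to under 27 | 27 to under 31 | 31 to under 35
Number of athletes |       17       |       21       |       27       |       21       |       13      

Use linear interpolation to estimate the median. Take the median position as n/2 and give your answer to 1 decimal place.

24.7

Cumulative frequencies: 17, 38, 65, 86, 99
n = 99; position = n/2 = 49.5.
This falls in the class 23 to under 27: L = 23, F = 38, f = 27, h = 4.
Median ≈ 23 + ((49.5 − 38) / 27) × 4 = 24.7037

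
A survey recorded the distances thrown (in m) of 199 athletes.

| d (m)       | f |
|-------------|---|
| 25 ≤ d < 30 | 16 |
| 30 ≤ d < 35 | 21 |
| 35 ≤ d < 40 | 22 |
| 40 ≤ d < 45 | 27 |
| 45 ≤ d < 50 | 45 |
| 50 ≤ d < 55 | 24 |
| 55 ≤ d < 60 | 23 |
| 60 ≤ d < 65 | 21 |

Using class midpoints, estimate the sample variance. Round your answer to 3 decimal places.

106.536

Midpoints: 27.5, 32.5, 37.5, 42.5, 47.5, 52.5, 57.5, 62.5
n = 199, Σfm = 9127.5, mean = 45.8668
Σfm² = 439743.75
Σf(m − x̄)² = Σfm² − (Σfm)²/n = 439743.75 − 9127.5²/199 = 21094.2211
Sample variance = 21094.2211 / 198 = 106.5365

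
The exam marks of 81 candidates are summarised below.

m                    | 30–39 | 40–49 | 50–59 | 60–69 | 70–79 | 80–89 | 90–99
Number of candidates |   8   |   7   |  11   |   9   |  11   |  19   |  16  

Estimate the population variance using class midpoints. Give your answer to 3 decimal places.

Midpoints: 34.5, 44.5, 54.5, 64.5, 74.5, 84.5, 94.5
n = 81, Σfm = 5704.5, mean = 70.4259
Σfm² = 433100.25
Σf(m − x̄)² = Σfm² − (Σfm)²/n = 433100.25 − 5704.5²/81 = 31355.5556
Population variance = 31355.5556 / 81 = 387.1056

387.106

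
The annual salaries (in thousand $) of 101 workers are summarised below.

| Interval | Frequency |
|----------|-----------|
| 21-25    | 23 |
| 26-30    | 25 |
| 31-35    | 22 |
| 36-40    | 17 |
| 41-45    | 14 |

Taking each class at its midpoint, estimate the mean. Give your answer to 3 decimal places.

Midpoints: 23, 28, 33, 38, 43
Σfm = 23×23 + 25×28 + 22×33 + 17×38 + 14×43 = 3203
n = Σf = 101
Mean = 3203 / 101 = 31.7129

31.713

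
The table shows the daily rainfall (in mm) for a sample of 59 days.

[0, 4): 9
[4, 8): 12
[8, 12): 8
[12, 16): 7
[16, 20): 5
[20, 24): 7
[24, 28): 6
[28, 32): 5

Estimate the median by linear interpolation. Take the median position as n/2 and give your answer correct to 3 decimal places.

Cumulative frequencies: 9, 21, 29, 36, 41, 48, 54, 59
n = 59; position = n/2 = 29.5.
This falls in the class [12, 16): L = 12, F = 29, f = 7, h = 4.
Median ≈ 12 + ((29.5 − 29) / 7) × 4 = 12.2857

12.286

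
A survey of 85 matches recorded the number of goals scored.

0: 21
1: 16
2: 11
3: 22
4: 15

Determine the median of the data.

2

Cumulative frequencies: 21, 37, 48, 70, 85
n = 85, so the median is the value in position (n+1)/2 = 43.
Position 43 falls at value 2.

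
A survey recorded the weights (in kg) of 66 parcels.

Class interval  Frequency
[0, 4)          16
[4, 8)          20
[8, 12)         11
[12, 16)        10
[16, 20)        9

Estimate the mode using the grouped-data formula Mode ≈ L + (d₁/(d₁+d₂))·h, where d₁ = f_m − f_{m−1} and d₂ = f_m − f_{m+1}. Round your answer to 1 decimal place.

5.2

Modal class: [4, 8) (highest frequency 20).
d₁ = 20 − 16 = 4, d₂ = 20 − 11 = 9
Mode ≈ 4 + (4/(4+9)) × 4 = 4 + 1.2308 = 5.2308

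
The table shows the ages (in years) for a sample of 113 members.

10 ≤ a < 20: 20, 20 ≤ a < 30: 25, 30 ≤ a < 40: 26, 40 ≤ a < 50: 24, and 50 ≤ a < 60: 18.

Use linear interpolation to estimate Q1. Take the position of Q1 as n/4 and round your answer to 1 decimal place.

23.3

Cumulative frequencies: 20, 45, 71, 95, 113
n = 113; position = n/4 = 28.25.
This falls in the class 20 ≤ a < 30: L = 20, F = 20, f = 25, h = 10.
Lower quartile ≈ 20 + ((28.25 − 20) / 25) × 10 = 23.3000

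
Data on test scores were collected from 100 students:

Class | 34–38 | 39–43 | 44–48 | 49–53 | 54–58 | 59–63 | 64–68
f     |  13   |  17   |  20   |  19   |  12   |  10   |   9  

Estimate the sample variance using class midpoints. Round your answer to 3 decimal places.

82.434

Midpoints: 36, 41, 46, 51, 56, 61, 66
n = 100, Σfm = 4930, mean = 49.3000
Σfm² = 251210
Σf(m − x̄)² = Σfm² − (Σfm)²/n = 251210 − 4930²/100 = 8161.0000
Sample variance = 8161.0000 / 99 = 82.4343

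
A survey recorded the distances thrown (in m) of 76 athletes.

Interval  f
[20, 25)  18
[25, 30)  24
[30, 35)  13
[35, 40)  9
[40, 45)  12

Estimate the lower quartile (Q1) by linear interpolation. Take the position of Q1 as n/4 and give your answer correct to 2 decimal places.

Cumulative frequencies: 18, 42, 55, 64, 76
n = 76; position = n/4 = 19.
This falls in the class [25, 30): L = 25, F = 18, f = 24, h = 5.
Lower quartile ≈ 25 + ((19 − 18) / 24) × 5 = 25.2083

25.21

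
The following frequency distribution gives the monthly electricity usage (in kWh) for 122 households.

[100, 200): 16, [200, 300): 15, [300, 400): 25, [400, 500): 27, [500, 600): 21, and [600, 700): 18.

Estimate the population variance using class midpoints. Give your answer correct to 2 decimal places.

24971.78

Midpoints: 150, 250, 350, 450, 550, 650
n = 122, Σfm = 50300, mean = 412.2951
Σfm² = 23785000
Σf(m − x̄)² = Σfm² − (Σfm)²/n = 23785000 − 50300²/122 = 3046557.3770
Population variance = 3046557.3770 / 122 = 24971.7818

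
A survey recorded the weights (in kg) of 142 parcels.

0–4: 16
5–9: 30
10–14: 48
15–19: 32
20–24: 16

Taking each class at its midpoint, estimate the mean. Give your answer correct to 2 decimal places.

12.07

Midpoints: 2, 7, 12, 17, 22
Σfm = 16×2 + 30×7 + 48×12 + 32×17 + 16×22 = 1714
n = Σf = 142
Mean = 1714 / 142 = 12.0704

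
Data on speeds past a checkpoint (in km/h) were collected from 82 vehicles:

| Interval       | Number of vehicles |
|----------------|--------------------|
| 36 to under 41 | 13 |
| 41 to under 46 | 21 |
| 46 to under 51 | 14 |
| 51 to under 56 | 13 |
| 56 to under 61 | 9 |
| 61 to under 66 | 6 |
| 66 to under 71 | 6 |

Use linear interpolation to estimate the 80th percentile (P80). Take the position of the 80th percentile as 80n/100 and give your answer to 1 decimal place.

58.6

Cumulative frequencies: 13, 34, 48, 61, 70, 76, 82
n = 82; position = 80n/100 = 65.6.
This falls in the class 56 to under 61: L = 56, F = 61, f = 9, h = 5.
80th percentile ≈ 56 + ((65.6 − 61) / 9) × 5 = 58.5556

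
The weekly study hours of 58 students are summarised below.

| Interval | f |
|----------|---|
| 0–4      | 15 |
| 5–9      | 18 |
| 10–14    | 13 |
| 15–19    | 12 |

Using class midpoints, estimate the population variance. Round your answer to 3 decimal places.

Midpoints: 2, 7, 12, 17
n = 58, Σfm = 516, mean = 8.8966
Σfm² = 6282
Σf(m − x̄)² = Σfm² − (Σfm)²/n = 6282 − 516²/58 = 1691.3793
Population variance = 1691.3793 / 58 = 29.1617

29.162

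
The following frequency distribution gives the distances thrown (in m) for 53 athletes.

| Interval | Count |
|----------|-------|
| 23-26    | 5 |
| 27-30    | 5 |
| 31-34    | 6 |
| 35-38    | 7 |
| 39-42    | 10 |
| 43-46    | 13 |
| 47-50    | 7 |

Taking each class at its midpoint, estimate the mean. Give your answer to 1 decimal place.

Midpoints: 24.5, 28.5, 32.5, 36.5, 40.5, 44.5, 48.5
Σfm = 5×24.5 + 5×28.5 + 6×32.5 + 7×36.5 + 10×40.5 + 13×44.5 + 7×48.5 = 2038.5
n = Σf = 53
Mean = 2038.5 / 53 = 38.4623

38.5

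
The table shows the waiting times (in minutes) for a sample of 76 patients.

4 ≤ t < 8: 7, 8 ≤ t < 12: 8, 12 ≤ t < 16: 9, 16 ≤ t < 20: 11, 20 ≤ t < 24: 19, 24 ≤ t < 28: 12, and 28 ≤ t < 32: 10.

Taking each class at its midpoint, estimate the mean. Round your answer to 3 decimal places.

19.421

Midpoints: 6, 10, 14, 18, 22, 26, 30
Σfm = 7×6 + 8×10 + 9×14 + 11×18 + 19×22 + 12×26 + 10×30 = 1476
n = Σf = 76
Mean = 1476 / 76 = 19.4211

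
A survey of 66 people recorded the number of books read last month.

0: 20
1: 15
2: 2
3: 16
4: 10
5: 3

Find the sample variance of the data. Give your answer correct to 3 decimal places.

Values: 0, 1, 2, 3, 4, 5
n = 66, Σfx = 122, mean = 1.8485
Σfx² = 402
Σf(x − x̄)² = Σfx² − (Σfx)²/n = 402 − 122²/66 = 176.4848
Sample variance = 176.4848 / 65 = 2.7152

2.715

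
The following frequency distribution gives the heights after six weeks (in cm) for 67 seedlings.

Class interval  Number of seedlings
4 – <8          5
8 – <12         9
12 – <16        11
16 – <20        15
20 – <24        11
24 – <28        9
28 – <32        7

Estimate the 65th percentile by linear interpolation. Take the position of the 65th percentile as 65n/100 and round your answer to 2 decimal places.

21.29

Cumulative frequencies: 5, 14, 25, 40, 51, 60, 67
n = 67; position = 65n/100 = 43.55.
This falls in the class 20 – <24: L = 20, F = 40, f = 11, h = 4.
65th percentile ≈ 20 + ((43.55 − 40) / 11) × 4 = 21.2909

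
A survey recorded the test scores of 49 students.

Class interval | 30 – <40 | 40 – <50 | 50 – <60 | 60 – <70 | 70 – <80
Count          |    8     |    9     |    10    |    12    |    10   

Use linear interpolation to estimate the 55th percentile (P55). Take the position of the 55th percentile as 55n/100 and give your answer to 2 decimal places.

59.95

Cumulative frequencies: 8, 17, 27, 39, 49
n = 49; position = 55n/100 = 26.95.
This falls in the class 50 – <60: L = 50, F = 17, f = 10, h = 10.
55th percentile ≈ 50 + ((26.95 − 17) / 10) × 10 = 59.9500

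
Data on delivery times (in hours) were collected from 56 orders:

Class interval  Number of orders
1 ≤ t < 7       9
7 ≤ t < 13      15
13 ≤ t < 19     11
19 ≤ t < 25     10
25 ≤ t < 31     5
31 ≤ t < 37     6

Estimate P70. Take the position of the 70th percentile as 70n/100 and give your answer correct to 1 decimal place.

Cumulative frequencies: 9, 24, 35, 45, 50, 56
n = 56; position = 70n/100 = 39.2.
This falls in the class 19 ≤ t < 25: L = 19, F = 35, f = 10, h = 6.
70th percentile ≈ 19 + ((39.2 − 35) / 10) × 6 = 21.5200

21.5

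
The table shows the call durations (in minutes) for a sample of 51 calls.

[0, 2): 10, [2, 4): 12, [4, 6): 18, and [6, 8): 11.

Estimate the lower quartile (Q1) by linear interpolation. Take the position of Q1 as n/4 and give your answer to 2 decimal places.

2.46

Cumulative frequencies: 10, 22, 40, 51
n = 51; position = n/4 = 12.75.
This falls in the class [2, 4): L = 2, F = 10, f = 12, h = 2.
Lower quartile ≈ 2 + ((12.75 − 10) / 12) × 2 = 2.4583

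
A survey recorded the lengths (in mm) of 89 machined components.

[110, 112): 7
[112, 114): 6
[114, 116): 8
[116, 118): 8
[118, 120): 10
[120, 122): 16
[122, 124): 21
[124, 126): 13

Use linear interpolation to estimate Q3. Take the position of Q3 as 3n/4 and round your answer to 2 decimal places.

Cumulative frequencies: 7, 13, 21, 29, 39, 55, 76, 89
n = 89; position = 3n/4 = 66.75.
This falls in the class [122, 124): L = 122, F = 55, f = 21, h = 2.
Upper quartile ≈ 122 + ((66.75 − 55) / 21) × 2 = 123.1190

123.12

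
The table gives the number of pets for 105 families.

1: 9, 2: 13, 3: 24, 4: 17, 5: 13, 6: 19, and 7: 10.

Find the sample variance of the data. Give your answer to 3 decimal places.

3.229

Values: 1, 2, 3, 4, 5, 6, 7
n = 105, Σfx = 424, mean = 4.0381
Σfx² = 2048
Σf(x − x̄)² = Σfx² − (Σfx)²/n = 2048 − 424²/105 = 335.8476
Sample variance = 335.8476 / 104 = 3.2293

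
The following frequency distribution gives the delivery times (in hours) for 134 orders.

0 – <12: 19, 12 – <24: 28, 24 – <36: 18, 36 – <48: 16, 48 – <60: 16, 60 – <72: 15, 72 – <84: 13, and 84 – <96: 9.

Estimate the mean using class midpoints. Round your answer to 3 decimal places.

Midpoints: 6, 18, 30, 42, 54, 66, 78, 90
Σfm = 19×6 + 28×18 + 18×30 + 16×42 + 16×54 + 15×66 + 13×78 + 9×90 = 5508
n = Σf = 134
Mean = 5508 / 134 = 41.1045

41.104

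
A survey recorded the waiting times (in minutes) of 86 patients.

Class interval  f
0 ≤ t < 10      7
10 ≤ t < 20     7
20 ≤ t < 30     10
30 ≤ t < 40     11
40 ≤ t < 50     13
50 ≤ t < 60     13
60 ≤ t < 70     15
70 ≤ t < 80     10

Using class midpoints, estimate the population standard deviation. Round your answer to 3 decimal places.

21.252

Midpoints: 5, 15, 25, 35, 45, 55, 65, 75
n = 86, Σfm = 3800, mean = 44.1860
Σfm² = 206750
Σf(m − x̄)² = Σfm² − (Σfm)²/n = 206750 − 3800²/86 = 38843.0233
Population variance = 38843.0233 / 86 = 451.6631
Standard deviation = √451.6631 = 21.2524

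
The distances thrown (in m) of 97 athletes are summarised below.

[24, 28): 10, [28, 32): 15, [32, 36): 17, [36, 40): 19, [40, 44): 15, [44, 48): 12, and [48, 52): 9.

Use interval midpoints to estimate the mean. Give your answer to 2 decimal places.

37.55

Midpoints: 26, 30, 34, 38, 42, 46, 50
Σfm = 10×26 + 15×30 + 17×34 + 19×38 + 15×42 + 12×46 + 9×50 = 3642
n = Σf = 97
Mean = 3642 / 97 = 37.5464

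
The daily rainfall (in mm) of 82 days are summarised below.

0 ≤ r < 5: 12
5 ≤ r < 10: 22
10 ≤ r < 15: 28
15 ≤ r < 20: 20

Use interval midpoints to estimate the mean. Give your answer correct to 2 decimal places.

Midpoints: 2.5, 7.5, 12.5, 17.5
Σfm = 12×2.5 + 22×7.5 + 28×12.5 + 20×17.5 = 895
n = Σf = 82
Mean = 895 / 82 = 10.9146

10.91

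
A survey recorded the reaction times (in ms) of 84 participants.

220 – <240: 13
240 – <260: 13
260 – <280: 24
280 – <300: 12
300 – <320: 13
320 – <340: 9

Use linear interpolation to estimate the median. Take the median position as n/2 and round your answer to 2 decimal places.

Cumulative frequencies: 13, 26, 50, 62, 75, 84
n = 84; position = n/2 = 42.
This falls in the class 260 – <280: L = 260, F = 26, f = 24, h = 20.
Median ≈ 260 + ((42 − 26) / 24) × 20 = 273.3333

273.33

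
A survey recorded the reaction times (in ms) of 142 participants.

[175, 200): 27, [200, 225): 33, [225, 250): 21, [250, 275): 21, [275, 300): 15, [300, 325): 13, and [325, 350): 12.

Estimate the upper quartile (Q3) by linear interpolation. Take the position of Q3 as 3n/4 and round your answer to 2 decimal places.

Cumulative frequencies: 27, 60, 81, 102, 117, 130, 142
n = 142; position = 3n/4 = 106.5.
This falls in the class [275, 300): L = 275, F = 102, f = 15, h = 25.
Upper quartile ≈ 275 + ((106.5 − 102) / 15) × 25 = 282.5000

282.50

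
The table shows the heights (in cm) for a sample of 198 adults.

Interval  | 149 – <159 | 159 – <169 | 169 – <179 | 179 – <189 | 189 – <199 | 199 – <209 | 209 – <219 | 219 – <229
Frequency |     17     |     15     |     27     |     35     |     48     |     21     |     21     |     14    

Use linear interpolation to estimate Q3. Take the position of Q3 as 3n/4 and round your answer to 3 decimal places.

Cumulative frequencies: 17, 32, 59, 94, 142, 163, 184, 198
n = 198; position = 3n/4 = 148.5.
This falls in the class 199 – <209: L = 199, F = 142, f = 21, h = 10.
Upper quartile ≈ 199 + ((148.5 − 142) / 21) × 10 = 202.0952

202.095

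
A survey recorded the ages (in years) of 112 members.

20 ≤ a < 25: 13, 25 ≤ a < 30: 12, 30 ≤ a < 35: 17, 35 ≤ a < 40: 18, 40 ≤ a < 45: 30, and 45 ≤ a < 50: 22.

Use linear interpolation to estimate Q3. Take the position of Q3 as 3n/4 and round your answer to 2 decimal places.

44.00

Cumulative frequencies: 13, 25, 42, 60, 90, 112
n = 112; position = 3n/4 = 84.
This falls in the class 40 ≤ a < 45: L = 40, F = 60, f = 30, h = 5.
Upper quartile ≈ 40 + ((84 − 60) / 30) × 5 = 44.0000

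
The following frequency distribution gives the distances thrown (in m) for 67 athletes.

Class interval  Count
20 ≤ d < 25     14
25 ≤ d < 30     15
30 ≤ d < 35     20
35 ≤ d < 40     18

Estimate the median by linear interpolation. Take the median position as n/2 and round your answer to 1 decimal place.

31.1

Cumulative frequencies: 14, 29, 49, 67
n = 67; position = n/2 = 33.5.
This falls in the class 30 ≤ d < 35: L = 30, F = 29, f = 20, h = 5.
Median ≈ 30 + ((33.5 − 29) / 20) × 5 = 31.1250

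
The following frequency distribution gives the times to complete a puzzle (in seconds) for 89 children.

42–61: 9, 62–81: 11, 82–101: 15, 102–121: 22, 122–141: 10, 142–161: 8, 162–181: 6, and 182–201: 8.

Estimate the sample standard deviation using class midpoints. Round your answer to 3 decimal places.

40.586

Midpoints: 51.5, 71.5, 91.5, 111.5, 131.5, 151.5, 171.5, 191.5
n = 89, Σfm = 10163.5, mean = 114.1966
Σfm² = 1305590.25
Σf(m − x̄)² = Σfm² − (Σfm)²/n = 1305590.25 − 10163.5²/89 = 144952.8090
Sample variance = 144952.8090 / 88 = 1647.1910
Standard deviation = √1647.1910 = 40.5856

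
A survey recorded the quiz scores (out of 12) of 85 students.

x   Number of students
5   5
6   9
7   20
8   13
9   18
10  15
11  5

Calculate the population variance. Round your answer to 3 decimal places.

Values: 5, 6, 7, 8, 9, 10, 11
n = 85, Σfx = 690, mean = 8.1176
Σfx² = 5824
Σf(x − x̄)² = Σfx² − (Σfx)²/n = 5824 − 690²/85 = 222.8235
Population variance = 222.8235 / 85 = 2.6215

2.621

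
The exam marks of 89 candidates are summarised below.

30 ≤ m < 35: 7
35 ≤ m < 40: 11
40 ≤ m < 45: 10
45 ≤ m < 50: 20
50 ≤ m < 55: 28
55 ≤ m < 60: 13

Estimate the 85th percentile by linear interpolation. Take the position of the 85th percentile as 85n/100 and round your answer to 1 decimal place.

Cumulative frequencies: 7, 18, 28, 48, 76, 89
n = 89; position = 85n/100 = 75.65.
This falls in the class 50 ≤ m < 55: L = 50, F = 48, f = 28, h = 5.
85th percentile ≈ 50 + ((75.65 − 48) / 28) × 5 = 54.9375

54.9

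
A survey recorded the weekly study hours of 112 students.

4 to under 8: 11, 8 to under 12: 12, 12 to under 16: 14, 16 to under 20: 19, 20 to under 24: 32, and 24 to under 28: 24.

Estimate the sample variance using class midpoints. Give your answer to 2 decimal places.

Midpoints: 6, 10, 14, 18, 22, 26
n = 112, Σfm = 2052, mean = 18.3214
Σfm² = 42208
Σf(m − x̄)² = Σfm² − (Σfm)²/n = 42208 − 2052²/112 = 4612.4286
Sample variance = 4612.4286 / 111 = 41.5534

41.55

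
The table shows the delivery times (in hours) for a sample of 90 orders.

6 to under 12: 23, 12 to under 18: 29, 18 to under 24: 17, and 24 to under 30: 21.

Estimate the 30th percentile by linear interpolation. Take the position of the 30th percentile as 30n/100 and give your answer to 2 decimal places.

12.83

Cumulative frequencies: 23, 52, 69, 90
n = 90; position = 30n/100 = 27.
This falls in the class 12 to under 18: L = 12, F = 23, f = 29, h = 6.
30th percentile ≈ 12 + ((27 − 23) / 29) × 6 = 12.8276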